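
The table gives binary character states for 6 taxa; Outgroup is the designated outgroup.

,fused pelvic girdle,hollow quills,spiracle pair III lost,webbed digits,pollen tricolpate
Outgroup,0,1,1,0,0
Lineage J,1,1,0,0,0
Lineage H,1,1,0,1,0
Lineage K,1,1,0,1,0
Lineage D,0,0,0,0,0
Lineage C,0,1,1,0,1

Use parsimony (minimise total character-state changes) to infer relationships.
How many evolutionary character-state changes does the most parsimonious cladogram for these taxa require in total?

Character polarity is set by the outgroup: the derived state is whichever differs from the outgroup's state, so for hollow quills, spiracle pair III lost the derived state is '0', and for the remaining characters it is '1'.
fused pelvic girdle (derived state '1') is shared by Lineage H, Lineage J, and Lineage K — a synapomorphy uniting that clade.
hollow quills: derived state '0' in Lineage D only — an autapomorphy, so it tells us nothing about relationships among taxa.
spiracle pair III lost (derived state '0') is shared by Lineage D, Lineage H, Lineage J, and Lineage K — a synapomorphy uniting that clade.
webbed digits (derived state '1') is shared by Lineage H and Lineage K — a synapomorphy uniting that clade.
pollen tricolpate: derived state '1' in Lineage C only — an autapomorphy, so it tells us nothing about relationships among taxa.
Most parsimonious ingroup topology: (((Lineage J,(Lineage H,Lineage K)),Lineage D),Lineage C).
Changes per character on this tree: fused pelvic girdle: 1; hollow quills: 1; spiracle pair III lost: 1; webbed digits: 1; pollen tricolpate: 1.
Total = 5.

5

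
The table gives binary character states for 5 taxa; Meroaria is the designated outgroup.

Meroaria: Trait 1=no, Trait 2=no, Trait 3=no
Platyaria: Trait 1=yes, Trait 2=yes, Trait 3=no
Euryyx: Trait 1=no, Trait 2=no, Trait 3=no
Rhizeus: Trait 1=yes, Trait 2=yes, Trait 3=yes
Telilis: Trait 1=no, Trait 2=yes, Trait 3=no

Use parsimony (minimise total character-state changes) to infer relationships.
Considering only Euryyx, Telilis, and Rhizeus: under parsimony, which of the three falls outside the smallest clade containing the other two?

The outgroup has state 'no' for every character, so 'yes' is the derived state throughout.
Trait 1: derived state 'yes' in Platyaria and Rhizeus only — synapomorphy for {Platyaria, Rhizeus}.
Trait 2: derived state 'yes' in Platyaria, Rhizeus, and Telilis only — synapomorphy for {Platyaria, Rhizeus, Telilis}.
Trait 3 (derived state 'yes') is unique to Rhizeus (autapomorphy; uninformative for grouping).
Most parsimonious ingroup topology: (((Platyaria,Rhizeus),Telilis),Euryyx).
Telilis and Rhizeus share a more recent common ancestor with each other than either does with Euryyx, so Euryyx is the least closely related of the three.

Euryyx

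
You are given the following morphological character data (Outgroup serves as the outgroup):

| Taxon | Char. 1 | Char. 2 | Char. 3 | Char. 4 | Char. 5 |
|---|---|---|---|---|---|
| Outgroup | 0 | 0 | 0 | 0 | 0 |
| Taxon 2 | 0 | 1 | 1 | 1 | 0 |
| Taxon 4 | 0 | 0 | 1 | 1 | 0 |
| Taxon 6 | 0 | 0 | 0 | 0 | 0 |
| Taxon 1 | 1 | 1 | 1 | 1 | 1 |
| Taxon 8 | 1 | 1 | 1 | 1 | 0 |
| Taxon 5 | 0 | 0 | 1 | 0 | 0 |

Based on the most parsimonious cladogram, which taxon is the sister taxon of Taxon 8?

The outgroup has state '0' for every character, so '1' is the derived state throughout.
Only Taxon 1 and Taxon 8 show the derived state '1' for Char. 1, supporting them as a clade.
Only Taxon 1, Taxon 2, and Taxon 8 show the derived state '1' for Char. 2, supporting them as a clade.
Only Taxon 1, Taxon 2, Taxon 4, Taxon 5, and Taxon 8 show the derived state '1' for Char. 3, supporting them as a clade.
Only Taxon 1, Taxon 2, Taxon 4, and Taxon 8 show the derived state '1' for Char. 4, supporting them as a clade.
Char. 5 (derived state '1') is unique to Taxon 1 (autapomorphy; uninformative for grouping).
Most parsimonious ingroup topology: ((((Taxon 2,(Taxon 1,Taxon 8)),Taxon 4),Taxon 5),Taxon 6).
Taxon 8 and Taxon 1 form a cherry on this tree, so they are sister taxa.

Taxon 1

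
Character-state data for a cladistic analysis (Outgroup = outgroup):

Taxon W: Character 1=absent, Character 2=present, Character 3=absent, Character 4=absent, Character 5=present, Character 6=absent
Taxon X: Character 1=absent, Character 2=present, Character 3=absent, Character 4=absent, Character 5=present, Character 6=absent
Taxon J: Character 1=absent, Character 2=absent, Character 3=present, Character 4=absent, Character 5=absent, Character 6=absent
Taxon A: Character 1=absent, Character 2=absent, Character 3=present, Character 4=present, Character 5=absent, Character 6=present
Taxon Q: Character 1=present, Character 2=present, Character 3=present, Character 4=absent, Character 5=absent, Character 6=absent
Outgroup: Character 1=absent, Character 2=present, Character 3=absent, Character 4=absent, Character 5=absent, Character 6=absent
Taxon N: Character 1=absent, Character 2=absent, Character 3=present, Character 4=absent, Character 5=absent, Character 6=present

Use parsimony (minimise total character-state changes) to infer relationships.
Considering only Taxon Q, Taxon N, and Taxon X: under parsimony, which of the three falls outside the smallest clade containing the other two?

Character polarity is set by the outgroup: the derived state is whichever differs from the outgroup's state, so for Character 2 the derived state is 'absent', and for the remaining characters it is 'present'.
Character 1: derived state 'present' in Taxon Q only — an autapomorphy, so it tells us nothing about relationships among taxa.
Character 2: derived state 'absent' in Taxon A, Taxon J, and Taxon N only — synapomorphy for {Taxon A, Taxon J, Taxon N}.
Only Taxon A, Taxon J, Taxon N, and Taxon Q show the derived state 'present' for Character 3, supporting them as a clade.
Character 4: derived state 'present' in Taxon A only — an autapomorphy, so it tells us nothing about relationships among taxa.
Character 5 (derived state 'present') is shared by Taxon W and Taxon X — a synapomorphy uniting that clade.
Character 6 (derived state 'present') is shared by Taxon A and Taxon N — a synapomorphy uniting that clade.
Most parsimonious ingroup topology: ((Taxon Q,(Taxon J,(Taxon N,Taxon A))),(Taxon W,Taxon X)).
Taxon Q and Taxon N share a more recent common ancestor with each other than either does with Taxon X, so Taxon X is the least closely related of the three.

Taxon X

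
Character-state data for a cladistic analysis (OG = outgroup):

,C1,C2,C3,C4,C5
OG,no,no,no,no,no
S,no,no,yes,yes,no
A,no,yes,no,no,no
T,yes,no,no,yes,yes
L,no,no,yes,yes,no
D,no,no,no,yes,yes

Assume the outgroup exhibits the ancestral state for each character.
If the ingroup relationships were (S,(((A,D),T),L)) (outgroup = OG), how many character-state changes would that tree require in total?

Map each character onto (S,(((A,D),T),L)) (rooted by OG) and count the minimum state changes it requires (Fitch parsimony):
C1: 1; C2: 1; C3: 2; C4: 2; C5: 2.
Total tree length = 8.

8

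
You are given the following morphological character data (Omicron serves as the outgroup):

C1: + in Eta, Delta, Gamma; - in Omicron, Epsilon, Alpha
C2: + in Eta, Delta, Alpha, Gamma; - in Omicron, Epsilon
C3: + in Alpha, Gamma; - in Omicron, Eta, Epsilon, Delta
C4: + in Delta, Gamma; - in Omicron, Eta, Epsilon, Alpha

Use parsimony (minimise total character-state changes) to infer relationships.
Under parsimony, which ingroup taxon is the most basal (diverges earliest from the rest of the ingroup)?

Epsilon

The outgroup has state '-' for every character, so '+' is the derived state throughout.
C1: derived state '+' in Delta, Eta, and Gamma only — synapomorphy for {Delta, Eta, Gamma}.
C2: derived state '+' in Alpha, Delta, Eta, and Gamma only — synapomorphy for {Alpha, Delta, Eta, Gamma}.
C3 groups Alpha and Gamma, which is incompatible with the clades supported by the remaining characters; treating it as convergent (homoplasy) costs fewer steps than any alternative tree.
C4 (derived state '+') is shared by Delta and Gamma — a synapomorphy uniting that clade.
Most parsimonious ingroup topology: (((Eta,(Delta,Gamma)),Alpha),Epsilon).
Epsilon is sister to the clade containing all other ingroup taxa, so it is the earliest-diverging (most basal) ingroup lineage.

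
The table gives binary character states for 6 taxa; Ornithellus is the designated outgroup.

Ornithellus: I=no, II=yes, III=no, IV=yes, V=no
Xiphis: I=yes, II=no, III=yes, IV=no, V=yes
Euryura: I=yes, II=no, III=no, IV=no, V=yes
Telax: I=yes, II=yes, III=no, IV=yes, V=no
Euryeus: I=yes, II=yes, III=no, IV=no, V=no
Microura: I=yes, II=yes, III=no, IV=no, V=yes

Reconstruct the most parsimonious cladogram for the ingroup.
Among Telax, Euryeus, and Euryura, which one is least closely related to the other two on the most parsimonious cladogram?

Character polarity is set by the outgroup: the derived state is whichever differs from the outgroup's state, so for II, IV the derived state is 'no', and for the remaining characters it is 'yes'.
I (derived state 'yes') is shared by all ingroup taxa — unites the whole ingroup.
II: derived state 'no' in Euryura and Xiphis only — synapomorphy for {Euryura, Xiphis}.
III: derived state 'yes' in Xiphis only — an autapomorphy, so it tells us nothing about relationships among taxa.
IV: derived state 'no' in Euryeus, Euryura, Microura, and Xiphis only — synapomorphy for {Euryeus, Euryura, Microura, Xiphis}.
V (derived state 'yes') is shared by Euryura, Microura, and Xiphis — a synapomorphy uniting that clade.
Most parsimonious ingroup topology: ((((Xiphis,Euryura),Microura),Euryeus),Telax).
Euryeus and Euryura share a more recent common ancestor with each other than either does with Telax, so Telax is the least closely related of the three.

Telax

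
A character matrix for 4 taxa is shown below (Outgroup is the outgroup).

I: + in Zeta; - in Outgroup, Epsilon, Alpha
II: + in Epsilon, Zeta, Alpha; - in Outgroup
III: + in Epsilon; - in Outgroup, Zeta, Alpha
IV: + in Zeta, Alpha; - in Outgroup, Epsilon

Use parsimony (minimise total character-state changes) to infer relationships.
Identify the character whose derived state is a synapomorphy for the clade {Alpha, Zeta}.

IV

The outgroup has state '-' for every character, so '+' is the derived state throughout.
I: derived state '+' in Zeta only — an autapomorphy, so it tells us nothing about relationships among taxa.
All ingroup taxa share the derived state '+' for II; it defines the ingroup but does not resolve relationships within it.
III: derived state '+' in Epsilon only — an autapomorphy, so it tells us nothing about relationships among taxa.
Only Alpha and Zeta show the derived state '+' for IV, supporting them as a clade.
Most parsimonious ingroup topology: (Epsilon,(Zeta,Alpha)).
The clade {Alpha, Zeta} is supported by IV: its derived state '+' occurs in exactly those taxa and in no other taxon (including the outgroup).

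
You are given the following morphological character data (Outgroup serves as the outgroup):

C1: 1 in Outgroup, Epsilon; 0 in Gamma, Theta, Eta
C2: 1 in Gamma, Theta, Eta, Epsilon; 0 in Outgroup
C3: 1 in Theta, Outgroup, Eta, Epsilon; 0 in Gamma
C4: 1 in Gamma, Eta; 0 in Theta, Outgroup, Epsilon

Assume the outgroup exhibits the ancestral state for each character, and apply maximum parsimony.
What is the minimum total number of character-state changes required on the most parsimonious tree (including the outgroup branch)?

4

Character polarity is set by the outgroup: the derived state is whichever differs from the outgroup's state, so for C1, C3 the derived state is '0', and for the remaining characters it is '1'.
Only Eta, Gamma, and Theta show the derived state '0' for C1, supporting them as a clade.
All ingroup taxa share the derived state '1' for C2; it defines the ingroup but does not resolve relationships within it.
C3 (derived state '0') is unique to Gamma (autapomorphy; uninformative for grouping).
C4 (derived state '1') is shared by Eta and Gamma — a synapomorphy uniting that clade.
Most parsimonious ingroup topology: (((Gamma,Eta),Theta),Epsilon).
Changes per character on this tree: C1: 1; C2: 1; C3: 1; C4: 1.
Total = 4.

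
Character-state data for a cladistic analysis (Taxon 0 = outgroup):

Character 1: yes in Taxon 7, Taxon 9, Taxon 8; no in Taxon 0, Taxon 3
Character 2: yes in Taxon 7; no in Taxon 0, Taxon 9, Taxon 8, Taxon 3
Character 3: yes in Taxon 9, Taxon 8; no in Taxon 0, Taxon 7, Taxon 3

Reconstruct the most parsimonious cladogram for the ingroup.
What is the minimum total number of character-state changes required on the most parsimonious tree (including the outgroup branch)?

The outgroup has state 'no' for every character, so 'yes' is the derived state throughout.
Character 1: derived state 'yes' in Taxon 7, Taxon 8, and Taxon 9 only — synapomorphy for {Taxon 7, Taxon 8, Taxon 9}.
Character 2: derived state 'yes' in Taxon 7 only — an autapomorphy, so it tells us nothing about relationships among taxa.
Character 3 (derived state 'yes') is shared by Taxon 8 and Taxon 9 — a synapomorphy uniting that clade.
Most parsimonious ingroup topology: ((Taxon 7,(Taxon 9,Taxon 8)),Taxon 3).
Changes per character on this tree: Character 1: 1; Character 2: 1; Character 3: 1.
Total = 3.

3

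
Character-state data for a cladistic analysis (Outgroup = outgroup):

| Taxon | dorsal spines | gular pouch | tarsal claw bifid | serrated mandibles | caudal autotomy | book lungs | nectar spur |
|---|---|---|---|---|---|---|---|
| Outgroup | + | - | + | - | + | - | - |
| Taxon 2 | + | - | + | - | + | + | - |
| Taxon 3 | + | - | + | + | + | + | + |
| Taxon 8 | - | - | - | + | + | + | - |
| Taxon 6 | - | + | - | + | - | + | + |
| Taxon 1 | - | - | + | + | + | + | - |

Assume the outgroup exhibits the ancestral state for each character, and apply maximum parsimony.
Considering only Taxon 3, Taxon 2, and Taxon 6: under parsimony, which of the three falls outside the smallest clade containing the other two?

Character polarity is set by the outgroup: the derived state is whichever differs from the outgroup's state, so for dorsal spines, tarsal claw bifid, caudal autotomy the derived state is '-', and for the remaining characters it is '+'.
Only Taxon 1, Taxon 6, and Taxon 8 show the derived state '-' for dorsal spines, supporting them as a clade.
gular pouch: derived state '+' in Taxon 6 only — an autapomorphy, so it tells us nothing about relationships among taxa.
Only Taxon 6 and Taxon 8 show the derived state '-' for tarsal claw bifid, supporting them as a clade.
serrated mandibles: derived state '+' in Taxon 1, Taxon 3, Taxon 6, and Taxon 8 only — synapomorphy for {Taxon 1, Taxon 3, Taxon 6, Taxon 8}.
caudal autotomy: derived state '-' in Taxon 6 only — an autapomorphy, so it tells us nothing about relationships among taxa.
All ingroup taxa share the derived state '+' for book lungs; it defines the ingroup but does not resolve relationships within it.
nectar spur groups Taxon 3 and Taxon 6, which is incompatible with the clades supported by the remaining characters; treating it as convergent (homoplasy) costs fewer steps than any alternative tree.
Most parsimonious ingroup topology: (Taxon 2,(Taxon 3,((Taxon 8,Taxon 6),Taxon 1))).
Taxon 6 and Taxon 3 share a more recent common ancestor with each other than either does with Taxon 2, so Taxon 2 is the least closely related of the three.

Taxon 2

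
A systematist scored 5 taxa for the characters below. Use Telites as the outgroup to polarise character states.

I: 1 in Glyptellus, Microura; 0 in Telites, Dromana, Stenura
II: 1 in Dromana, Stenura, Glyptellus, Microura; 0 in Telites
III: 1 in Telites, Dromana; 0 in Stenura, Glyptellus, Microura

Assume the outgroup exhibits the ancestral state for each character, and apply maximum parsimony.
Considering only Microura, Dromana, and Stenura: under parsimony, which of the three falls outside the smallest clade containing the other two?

Character polarity is set by the outgroup: the derived state is whichever differs from the outgroup's state, so for III the derived state is '0', and for the remaining characters it is '1'.
I: derived state '1' in Glyptellus and Microura only — synapomorphy for {Glyptellus, Microura}.
All ingroup taxa share the derived state '1' for II; it defines the ingroup but does not resolve relationships within it.
III: derived state '0' in Glyptellus, Microura, and Stenura only — synapomorphy for {Glyptellus, Microura, Stenura}.
Most parsimonious ingroup topology: (Dromana,(Stenura,(Glyptellus,Microura))).
Microura and Stenura share a more recent common ancestor with each other than either does with Dromana, so Dromana is the least closely related of the three.

Dromana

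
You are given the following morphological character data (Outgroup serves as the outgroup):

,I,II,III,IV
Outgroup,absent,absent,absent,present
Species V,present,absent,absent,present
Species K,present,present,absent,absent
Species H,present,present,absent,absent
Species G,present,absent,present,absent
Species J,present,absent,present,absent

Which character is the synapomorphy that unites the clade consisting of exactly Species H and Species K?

II

Character polarity is set by the outgroup: the derived state is whichever differs from the outgroup's state, so for IV the derived state is 'absent', and for the remaining characters it is 'present'.
I (derived state 'present') is shared by all ingroup taxa — unites the whole ingroup.
II: derived state 'present' in Species H and Species K only — synapomorphy for {Species H, Species K}.
Only Species G and Species J show the derived state 'present' for III, supporting them as a clade.
IV: derived state 'absent' in Species G, Species H, Species J, and Species K only — synapomorphy for {Species G, Species H, Species J, Species K}.
Most parsimonious ingroup topology: (Species V,((Species K,Species H),(Species G,Species J))).
The clade {Species H, Species K} is supported by II: its derived state 'present' occurs in exactly those taxa and in no other taxon (including the outgroup).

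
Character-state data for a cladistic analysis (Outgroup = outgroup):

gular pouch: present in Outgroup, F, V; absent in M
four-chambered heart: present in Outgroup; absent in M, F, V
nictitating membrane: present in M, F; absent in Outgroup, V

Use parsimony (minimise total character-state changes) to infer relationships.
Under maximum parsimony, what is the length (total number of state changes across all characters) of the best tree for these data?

Character polarity is set by the outgroup: the derived state is whichever differs from the outgroup's state, so for gular pouch, four-chambered heart the derived state is 'absent', and for the remaining characters it is 'present'.
gular pouch: derived state 'absent' in M only — an autapomorphy, so it tells us nothing about relationships among taxa.
four-chambered heart (derived state 'absent') is shared by all ingroup taxa — unites the whole ingroup.
Only F and M show the derived state 'present' for nictitating membrane, supporting them as a clade.
Most parsimonious ingroup topology: ((M,F),V).
Changes per character on this tree: gular pouch: 1; four-chambered heart: 1; nictitating membrane: 1.
Total = 3.

3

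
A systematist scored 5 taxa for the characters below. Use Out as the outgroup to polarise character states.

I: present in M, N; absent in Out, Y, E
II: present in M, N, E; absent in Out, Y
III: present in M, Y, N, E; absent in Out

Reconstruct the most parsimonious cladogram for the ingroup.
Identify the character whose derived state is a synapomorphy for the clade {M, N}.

I

The outgroup has state 'absent' for every character, so 'present' is the derived state throughout.
I (derived state 'present') is shared by M and N — a synapomorphy uniting that clade.
II (derived state 'present') is shared by E, M, and N — a synapomorphy uniting that clade.
All ingroup taxa share the derived state 'present' for III; it defines the ingroup but does not resolve relationships within it.
Most parsimonious ingroup topology: (((M,N),E),Y).
The clade {M, N} is supported by I: its derived state 'present' occurs in exactly those taxa and in no other taxon (including the outgroup).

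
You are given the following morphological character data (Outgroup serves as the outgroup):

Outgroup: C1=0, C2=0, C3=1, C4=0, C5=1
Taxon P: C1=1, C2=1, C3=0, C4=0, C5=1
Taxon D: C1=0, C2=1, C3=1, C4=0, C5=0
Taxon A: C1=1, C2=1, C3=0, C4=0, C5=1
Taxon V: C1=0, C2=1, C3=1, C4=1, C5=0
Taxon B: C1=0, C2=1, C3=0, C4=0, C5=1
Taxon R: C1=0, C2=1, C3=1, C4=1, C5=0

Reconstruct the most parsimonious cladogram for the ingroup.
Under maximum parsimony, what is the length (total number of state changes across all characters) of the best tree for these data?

5

Character polarity is set by the outgroup: the derived state is whichever differs from the outgroup's state, so for C3, C5 the derived state is '0', and for the remaining characters it is '1'.
C1: derived state '1' in Taxon A and Taxon P only — synapomorphy for {Taxon A, Taxon P}.
All ingroup taxa share the derived state '1' for C2; it defines the ingroup but does not resolve relationships within it.
Only Taxon A, Taxon B, and Taxon P show the derived state '0' for C3, supporting them as a clade.
C4 (derived state '1') is shared by Taxon R and Taxon V — a synapomorphy uniting that clade.
Only Taxon D, Taxon R, and Taxon V show the derived state '0' for C5, supporting them as a clade.
Most parsimonious ingroup topology: (((Taxon P,Taxon A),Taxon B),(Taxon D,(Taxon V,Taxon R))).
Changes per character on this tree: C1: 1; C2: 1; C3: 1; C4: 1; C5: 1.
Total = 5.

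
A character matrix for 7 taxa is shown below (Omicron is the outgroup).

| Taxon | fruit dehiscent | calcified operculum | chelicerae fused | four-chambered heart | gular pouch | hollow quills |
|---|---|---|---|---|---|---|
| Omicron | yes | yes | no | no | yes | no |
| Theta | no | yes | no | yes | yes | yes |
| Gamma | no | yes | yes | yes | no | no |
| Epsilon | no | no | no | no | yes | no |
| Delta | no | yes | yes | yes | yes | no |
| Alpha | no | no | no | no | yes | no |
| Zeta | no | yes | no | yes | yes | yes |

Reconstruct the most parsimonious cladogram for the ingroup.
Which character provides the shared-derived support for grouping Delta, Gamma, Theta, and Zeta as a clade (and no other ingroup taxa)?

four-chambered heart

Character polarity is set by the outgroup: the derived state is whichever differs from the outgroup's state, so for fruit dehiscent, calcified operculum, gular pouch the derived state is 'no', and for the remaining characters it is 'yes'.
All ingroup taxa share the derived state 'no' for fruit dehiscent; it defines the ingroup but does not resolve relationships within it.
calcified operculum: derived state 'no' in Alpha and Epsilon only — synapomorphy for {Alpha, Epsilon}.
Only Delta and Gamma show the derived state 'yes' for chelicerae fused, supporting them as a clade.
four-chambered heart: derived state 'yes' in Delta, Gamma, Theta, and Zeta only — synapomorphy for {Delta, Gamma, Theta, Zeta}.
gular pouch: derived state 'no' in Gamma only — an autapomorphy, so it tells us nothing about relationships among taxa.
Only Theta and Zeta show the derived state 'yes' for hollow quills, supporting them as a clade.
Most parsimonious ingroup topology: (((Theta,Zeta),(Gamma,Delta)),(Epsilon,Alpha)).
The clade {Delta, Gamma, Theta, Zeta} is supported by four-chambered heart: its derived state 'yes' occurs in exactly those taxa and in no other taxon (including the outgroup).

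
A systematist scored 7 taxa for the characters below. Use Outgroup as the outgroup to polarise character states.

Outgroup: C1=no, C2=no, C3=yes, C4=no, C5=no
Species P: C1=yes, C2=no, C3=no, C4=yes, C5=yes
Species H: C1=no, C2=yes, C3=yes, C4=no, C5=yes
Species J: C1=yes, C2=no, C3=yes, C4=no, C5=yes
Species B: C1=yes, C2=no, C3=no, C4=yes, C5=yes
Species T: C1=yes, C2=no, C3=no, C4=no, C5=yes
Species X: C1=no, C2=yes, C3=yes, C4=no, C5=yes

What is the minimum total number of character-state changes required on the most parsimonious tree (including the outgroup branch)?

5

Character polarity is set by the outgroup: the derived state is whichever differs from the outgroup's state, so for C3 the derived state is 'no', and for the remaining characters it is 'yes'.
Only Species B, Species J, Species P, and Species T show the derived state 'yes' for C1, supporting them as a clade.
C2: derived state 'yes' in Species H and Species X only — synapomorphy for {Species H, Species X}.
C3: derived state 'no' in Species B, Species P, and Species T only — synapomorphy for {Species B, Species P, Species T}.
C4: derived state 'yes' in Species B and Species P only — synapomorphy for {Species B, Species P}.
C5 (derived state 'yes') is shared by all ingroup taxa — unites the whole ingroup.
Most parsimonious ingroup topology: ((((Species P,Species B),Species T),Species J),(Species H,Species X)).
Changes per character on this tree: C1: 1; C2: 1; C3: 1; C4: 1; C5: 1.
Total = 5.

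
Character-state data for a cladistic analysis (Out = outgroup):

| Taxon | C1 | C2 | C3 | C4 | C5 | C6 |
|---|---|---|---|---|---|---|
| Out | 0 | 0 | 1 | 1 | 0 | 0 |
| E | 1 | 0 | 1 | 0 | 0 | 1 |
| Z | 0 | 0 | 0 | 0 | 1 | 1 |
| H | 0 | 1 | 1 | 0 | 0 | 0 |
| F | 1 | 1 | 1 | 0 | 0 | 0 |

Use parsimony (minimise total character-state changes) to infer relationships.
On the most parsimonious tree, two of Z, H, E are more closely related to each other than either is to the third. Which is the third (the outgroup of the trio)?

Character polarity is set by the outgroup: the derived state is whichever differs from the outgroup's state, so for C3, C4 the derived state is '0', and for the remaining characters it is '1'.
C1 (state '1') occurs in E and F but conflicts with the nesting implied by the other characters — most parsimoniously interpreted as homoplasy.
C2: derived state '1' in F and H only — synapomorphy for {F, H}.
C3: derived state '0' in Z only — an autapomorphy, so it tells us nothing about relationships among taxa.
C4 (derived state '0') is shared by all ingroup taxa — unites the whole ingroup.
C5 (derived state '1') is unique to Z (autapomorphy; uninformative for grouping).
Only E and Z show the derived state '1' for C6, supporting them as a clade.
Most parsimonious ingroup topology: ((E,Z),(H,F)).
E and Z share a more recent common ancestor with each other than either does with H, so H is the least closely related of the three.

H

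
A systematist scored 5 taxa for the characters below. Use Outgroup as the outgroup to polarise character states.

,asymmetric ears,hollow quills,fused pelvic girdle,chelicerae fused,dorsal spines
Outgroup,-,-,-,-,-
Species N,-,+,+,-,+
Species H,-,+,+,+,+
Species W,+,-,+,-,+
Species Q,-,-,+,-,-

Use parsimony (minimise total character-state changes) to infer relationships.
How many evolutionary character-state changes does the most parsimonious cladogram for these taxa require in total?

The outgroup has state '-' for every character, so '+' is the derived state throughout.
asymmetric ears (derived state '+') is unique to Species W (autapomorphy; uninformative for grouping).
hollow quills: derived state '+' in Species H and Species N only — synapomorphy for {Species H, Species N}.
fused pelvic girdle (derived state '+') is shared by all ingroup taxa — unites the whole ingroup.
chelicerae fused (derived state '+') is unique to Species H (autapomorphy; uninformative for grouping).
Only Species H, Species N, and Species W show the derived state '+' for dorsal spines, supporting them as a clade.
Most parsimonious ingroup topology: (((Species N,Species H),Species W),Species Q).
Changes per character on this tree: asymmetric ears: 1; hollow quills: 1; fused pelvic girdle: 1; chelicerae fused: 1; dorsal spines: 1.
Total = 5.

5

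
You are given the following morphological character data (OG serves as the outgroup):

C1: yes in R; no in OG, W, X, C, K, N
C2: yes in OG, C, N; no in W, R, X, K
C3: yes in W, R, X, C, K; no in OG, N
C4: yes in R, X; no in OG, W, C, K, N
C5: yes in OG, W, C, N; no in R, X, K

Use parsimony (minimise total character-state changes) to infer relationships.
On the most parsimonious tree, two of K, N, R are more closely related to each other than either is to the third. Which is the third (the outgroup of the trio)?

Character polarity is set by the outgroup: the derived state is whichever differs from the outgroup's state, so for C2, C5 the derived state is 'no', and for the remaining characters it is 'yes'.
C1: derived state 'yes' in R only — an autapomorphy, so it tells us nothing about relationships among taxa.
C2: derived state 'no' in K, R, W, and X only — synapomorphy for {K, R, W, X}.
C3 (derived state 'yes') is shared by C, K, R, W, and X — a synapomorphy uniting that clade.
C4: derived state 'yes' in R and X only — synapomorphy for {R, X}.
C5: derived state 'no' in K, R, and X only — synapomorphy for {K, R, X}.
Most parsimonious ingroup topology: (((W,((R,X),K)),C),N).
R and K share a more recent common ancestor with each other than either does with N, so N is the least closely related of the three.

N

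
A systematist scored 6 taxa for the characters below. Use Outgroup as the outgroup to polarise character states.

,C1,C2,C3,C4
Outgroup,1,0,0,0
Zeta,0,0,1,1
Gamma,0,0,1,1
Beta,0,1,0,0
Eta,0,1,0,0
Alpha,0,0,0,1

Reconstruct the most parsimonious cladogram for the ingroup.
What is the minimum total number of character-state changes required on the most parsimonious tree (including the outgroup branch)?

Character polarity is set by the outgroup: the derived state is whichever differs from the outgroup's state, so for C1 the derived state is '0', and for the remaining characters it is '1'.
All ingroup taxa share the derived state '0' for C1; it defines the ingroup but does not resolve relationships within it.
C2 (derived state '1') is shared by Beta and Eta — a synapomorphy uniting that clade.
Only Gamma and Zeta show the derived state '1' for C3, supporting them as a clade.
Only Alpha, Gamma, and Zeta show the derived state '1' for C4, supporting them as a clade.
Most parsimonious ingroup topology: (((Zeta,Gamma),Alpha),(Beta,Eta)).
Changes per character on this tree: C1: 1; C2: 1; C3: 1; C4: 1.
Total = 4.

4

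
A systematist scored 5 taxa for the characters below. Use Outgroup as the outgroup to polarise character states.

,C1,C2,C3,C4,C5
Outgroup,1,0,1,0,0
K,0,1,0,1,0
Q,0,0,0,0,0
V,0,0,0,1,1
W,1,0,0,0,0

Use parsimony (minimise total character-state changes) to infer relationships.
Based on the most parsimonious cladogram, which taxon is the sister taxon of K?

V

Character polarity is set by the outgroup: the derived state is whichever differs from the outgroup's state, so for C1, C3 the derived state is '0', and for the remaining characters it is '1'.
C1: derived state '0' in K, Q, and V only — synapomorphy for {K, Q, V}.
C2: derived state '1' in K only — an autapomorphy, so it tells us nothing about relationships among taxa.
All ingroup taxa share the derived state '0' for C3; it defines the ingroup but does not resolve relationships within it.
Only K and V show the derived state '1' for C4, supporting them as a clade.
C5: derived state '1' in V only — an autapomorphy, so it tells us nothing about relationships among taxa.
Most parsimonious ingroup topology: (((K,V),Q),W).
K and V form a cherry on this tree, so they are sister taxa.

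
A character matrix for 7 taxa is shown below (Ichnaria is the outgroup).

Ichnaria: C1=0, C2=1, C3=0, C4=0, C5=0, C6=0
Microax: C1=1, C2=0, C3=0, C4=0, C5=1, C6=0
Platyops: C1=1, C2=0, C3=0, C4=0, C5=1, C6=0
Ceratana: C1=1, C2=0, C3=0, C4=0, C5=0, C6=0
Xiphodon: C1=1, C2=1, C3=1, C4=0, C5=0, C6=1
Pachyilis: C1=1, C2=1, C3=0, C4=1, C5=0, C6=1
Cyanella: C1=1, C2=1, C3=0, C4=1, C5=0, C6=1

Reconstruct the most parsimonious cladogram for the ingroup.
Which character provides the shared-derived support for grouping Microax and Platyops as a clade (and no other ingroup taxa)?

C5

Character polarity is set by the outgroup: the derived state is whichever differs from the outgroup's state, so for C2 the derived state is '0', and for the remaining characters it is '1'.
C1 (derived state '1') is shared by all ingroup taxa — unites the whole ingroup.
C2: derived state '0' in Ceratana, Microax, and Platyops only — synapomorphy for {Ceratana, Microax, Platyops}.
C3: derived state '1' in Xiphodon only — an autapomorphy, so it tells us nothing about relationships among taxa.
C4: derived state '1' in Cyanella and Pachyilis only — synapomorphy for {Cyanella, Pachyilis}.
Only Microax and Platyops show the derived state '1' for C5, supporting them as a clade.
C6: derived state '1' in Cyanella, Pachyilis, and Xiphodon only — synapomorphy for {Cyanella, Pachyilis, Xiphodon}.
Most parsimonious ingroup topology: (((Microax,Platyops),Ceratana),(Xiphodon,(Pachyilis,Cyanella))).
The clade {Microax, Platyops} is supported by C5: its derived state '1' occurs in exactly those taxa and in no other taxon (including the outgroup).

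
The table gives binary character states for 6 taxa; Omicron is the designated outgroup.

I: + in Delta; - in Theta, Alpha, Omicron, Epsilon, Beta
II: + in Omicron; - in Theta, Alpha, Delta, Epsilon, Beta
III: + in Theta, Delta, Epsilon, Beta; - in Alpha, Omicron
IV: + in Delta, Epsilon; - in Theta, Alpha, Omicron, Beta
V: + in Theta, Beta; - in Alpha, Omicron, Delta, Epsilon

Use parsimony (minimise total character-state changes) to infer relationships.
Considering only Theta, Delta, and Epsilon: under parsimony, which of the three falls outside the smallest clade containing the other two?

Theta

Character polarity is set by the outgroup: the derived state is whichever differs from the outgroup's state, so for II the derived state is '-', and for the remaining characters it is '+'.
I (derived state '+') is unique to Delta (autapomorphy; uninformative for grouping).
All ingroup taxa share the derived state '-' for II; it defines the ingroup but does not resolve relationships within it.
III (derived state '+') is shared by Beta, Delta, Epsilon, and Theta — a synapomorphy uniting that clade.
IV: derived state '+' in Delta and Epsilon only — synapomorphy for {Delta, Epsilon}.
V: derived state '+' in Beta and Theta only — synapomorphy for {Beta, Theta}.
Most parsimonious ingroup topology: (Alpha,((Delta,Epsilon),(Beta,Theta))).
Delta and Epsilon share a more recent common ancestor with each other than either does with Theta, so Theta is the least closely related of the three.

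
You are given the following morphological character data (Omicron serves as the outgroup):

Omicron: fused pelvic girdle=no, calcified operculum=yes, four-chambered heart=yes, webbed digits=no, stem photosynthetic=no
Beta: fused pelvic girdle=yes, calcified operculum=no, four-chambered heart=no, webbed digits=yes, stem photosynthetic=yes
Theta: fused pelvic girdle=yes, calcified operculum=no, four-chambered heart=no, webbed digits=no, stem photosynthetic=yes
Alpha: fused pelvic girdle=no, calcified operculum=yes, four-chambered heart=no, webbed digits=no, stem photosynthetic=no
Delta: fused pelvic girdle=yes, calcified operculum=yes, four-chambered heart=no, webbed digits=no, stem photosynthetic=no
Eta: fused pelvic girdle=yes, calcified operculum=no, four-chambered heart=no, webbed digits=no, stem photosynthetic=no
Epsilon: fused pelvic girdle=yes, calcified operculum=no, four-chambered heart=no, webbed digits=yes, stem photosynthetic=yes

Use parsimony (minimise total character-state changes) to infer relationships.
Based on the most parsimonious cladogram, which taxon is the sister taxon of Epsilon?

Character polarity is set by the outgroup: the derived state is whichever differs from the outgroup's state, so for calcified operculum, four-chambered heart the derived state is 'no', and for the remaining characters it is 'yes'.
fused pelvic girdle: derived state 'yes' in Beta, Delta, Epsilon, Eta, and Theta only — synapomorphy for {Beta, Delta, Epsilon, Eta, Theta}.
calcified operculum: derived state 'no' in Beta, Epsilon, Eta, and Theta only — synapomorphy for {Beta, Epsilon, Eta, Theta}.
four-chambered heart (derived state 'no') is shared by all ingroup taxa — unites the whole ingroup.
webbed digits (derived state 'yes') is shared by Beta and Epsilon — a synapomorphy uniting that clade.
stem photosynthetic: derived state 'yes' in Beta, Epsilon, and Theta only — synapomorphy for {Beta, Epsilon, Theta}.
Most parsimonious ingroup topology: (((((Beta,Epsilon),Theta),Eta),Delta),Alpha).
Epsilon and Beta form a cherry on this tree, so they are sister taxa.

Beta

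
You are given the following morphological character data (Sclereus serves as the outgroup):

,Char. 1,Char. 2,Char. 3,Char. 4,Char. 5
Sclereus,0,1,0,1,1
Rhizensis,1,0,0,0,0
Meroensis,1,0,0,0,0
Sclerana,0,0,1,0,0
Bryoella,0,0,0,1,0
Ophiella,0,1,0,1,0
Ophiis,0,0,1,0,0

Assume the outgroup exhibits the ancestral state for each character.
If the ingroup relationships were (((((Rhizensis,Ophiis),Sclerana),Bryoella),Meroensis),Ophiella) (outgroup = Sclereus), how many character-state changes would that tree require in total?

8

Map each character onto (((((Rhizensis,Ophiis),Sclerana),Bryoella),Meroensis),Ophiella) (rooted by Sclereus) and count the minimum state changes it requires (Fitch parsimony):
Char. 1: 2; Char. 2: 1; Char. 3: 2; Char. 4: 2; Char. 5: 1.
Total tree length = 8.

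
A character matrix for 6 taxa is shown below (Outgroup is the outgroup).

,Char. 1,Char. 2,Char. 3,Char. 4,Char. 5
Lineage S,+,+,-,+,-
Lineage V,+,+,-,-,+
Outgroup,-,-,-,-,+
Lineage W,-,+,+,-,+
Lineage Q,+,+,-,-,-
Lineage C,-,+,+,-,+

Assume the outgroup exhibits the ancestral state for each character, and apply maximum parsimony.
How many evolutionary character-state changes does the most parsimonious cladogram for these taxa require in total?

5

Character polarity is set by the outgroup: the derived state is whichever differs from the outgroup's state, so for Char. 5 the derived state is '-', and for the remaining characters it is '+'.
Only Lineage Q, Lineage S, and Lineage V show the derived state '+' for Char. 1, supporting them as a clade.
Char. 2 (derived state '+') is shared by all ingroup taxa — unites the whole ingroup.
Char. 3: derived state '+' in Lineage C and Lineage W only — synapomorphy for {Lineage C, Lineage W}.
Char. 4: derived state '+' in Lineage S only — an autapomorphy, so it tells us nothing about relationships among taxa.
Char. 5: derived state '-' in Lineage Q and Lineage S only — synapomorphy for {Lineage Q, Lineage S}.
Most parsimonious ingroup topology: ((Lineage W,Lineage C),(Lineage V,(Lineage Q,Lineage S))).
Changes per character on this tree: Char. 1: 1; Char. 2: 1; Char. 3: 1; Char. 4: 1; Char. 5: 1.
Total = 5.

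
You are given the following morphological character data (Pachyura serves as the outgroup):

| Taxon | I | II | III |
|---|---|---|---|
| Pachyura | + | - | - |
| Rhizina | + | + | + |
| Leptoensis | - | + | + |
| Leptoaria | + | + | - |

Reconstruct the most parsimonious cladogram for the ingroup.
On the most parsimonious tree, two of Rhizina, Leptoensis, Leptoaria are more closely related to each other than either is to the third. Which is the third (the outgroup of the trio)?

Character polarity is set by the outgroup: the derived state is whichever differs from the outgroup's state, so for I the derived state is '-', and for the remaining characters it is '+'.
I: derived state '-' in Leptoensis only — an autapomorphy, so it tells us nothing about relationships among taxa.
II (derived state '+') is shared by all ingroup taxa — unites the whole ingroup.
Only Leptoensis and Rhizina show the derived state '+' for III, supporting them as a clade.
Most parsimonious ingroup topology: ((Rhizina,Leptoensis),Leptoaria).
Rhizina and Leptoensis share a more recent common ancestor with each other than either does with Leptoaria, so Leptoaria is the least closely related of the three.

Leptoaria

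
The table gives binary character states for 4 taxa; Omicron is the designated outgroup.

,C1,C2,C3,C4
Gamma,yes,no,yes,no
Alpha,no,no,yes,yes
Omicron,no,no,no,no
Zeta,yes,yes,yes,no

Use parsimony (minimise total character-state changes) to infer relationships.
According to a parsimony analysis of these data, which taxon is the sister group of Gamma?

The outgroup has state 'no' for every character, so 'yes' is the derived state throughout.
Only Gamma and Zeta show the derived state 'yes' for C1, supporting them as a clade.
C2 (derived state 'yes') is unique to Zeta (autapomorphy; uninformative for grouping).
C3 (derived state 'yes') is shared by all ingroup taxa — unites the whole ingroup.
C4 (derived state 'yes') is unique to Alpha (autapomorphy; uninformative for grouping).
Most parsimonious ingroup topology: ((Zeta,Gamma),Alpha).
Gamma and Zeta form a cherry on this tree, so they are sister taxa.

Zeta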